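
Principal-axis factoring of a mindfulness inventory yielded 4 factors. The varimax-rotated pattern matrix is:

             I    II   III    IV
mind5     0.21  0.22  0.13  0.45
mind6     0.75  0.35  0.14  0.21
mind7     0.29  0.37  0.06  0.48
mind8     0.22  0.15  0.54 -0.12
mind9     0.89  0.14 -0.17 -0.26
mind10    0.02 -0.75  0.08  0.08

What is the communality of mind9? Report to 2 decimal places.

0.91

h² = 0.89² + 0.14² + (-0.17)² + (-0.26)² = 0.7921 + 0.0196 + 0.0289 + 0.0676 = 0.9082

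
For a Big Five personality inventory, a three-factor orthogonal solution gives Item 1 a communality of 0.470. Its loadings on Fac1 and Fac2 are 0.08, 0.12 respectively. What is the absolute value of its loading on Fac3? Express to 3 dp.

Under orthogonal rotation h² = Σλ², so λ_Fac3² = h² − (0.0208) = 0.470 − 0.0208 = 0.4492.
|λ| = √0.4492 = 0.6702.

0.670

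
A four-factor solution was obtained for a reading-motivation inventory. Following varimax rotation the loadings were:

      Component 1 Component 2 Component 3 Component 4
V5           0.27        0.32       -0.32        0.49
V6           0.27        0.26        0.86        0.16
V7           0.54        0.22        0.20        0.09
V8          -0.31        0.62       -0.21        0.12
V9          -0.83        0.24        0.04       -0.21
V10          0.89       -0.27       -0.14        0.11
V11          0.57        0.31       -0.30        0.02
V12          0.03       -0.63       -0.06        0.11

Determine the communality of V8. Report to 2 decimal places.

h² = (-0.31)² + 0.62² + (-0.21)² + 0.12² = 0.0961 + 0.3844 + 0.0441 + 0.0144 = 0.5390

0.54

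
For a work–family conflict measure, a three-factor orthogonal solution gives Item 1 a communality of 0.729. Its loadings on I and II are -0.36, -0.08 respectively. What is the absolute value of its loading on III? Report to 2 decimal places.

0.77

Under orthogonal rotation h² = Σλ², so λ_III² = h² − (0.1360) = 0.729 − 0.1360 = 0.5930.
|λ| = √0.5930 = 0.7701.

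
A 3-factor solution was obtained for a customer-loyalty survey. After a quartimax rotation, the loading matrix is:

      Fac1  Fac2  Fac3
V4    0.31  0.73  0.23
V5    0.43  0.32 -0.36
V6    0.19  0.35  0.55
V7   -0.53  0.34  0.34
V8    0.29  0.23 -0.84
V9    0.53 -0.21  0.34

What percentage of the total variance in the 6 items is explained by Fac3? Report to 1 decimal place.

23.7%

SS loadings for Fac3 = 0.23² + (-0.36)² + 0.55² + 0.34² + (-0.84)² + 0.34² = 1.4218
With 6 standardized items, total variance = 6. Proportion = 1.4218/6 = 0.2370 → 23.70%.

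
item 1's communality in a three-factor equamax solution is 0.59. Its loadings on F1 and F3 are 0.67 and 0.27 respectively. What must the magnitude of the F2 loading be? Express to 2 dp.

Under orthogonal rotation h² = Σλ², so λ_F2² = h² − (0.5218) = 0.59 − 0.5218 = 0.0682.
|λ| = √0.0682 = 0.2612.

0.26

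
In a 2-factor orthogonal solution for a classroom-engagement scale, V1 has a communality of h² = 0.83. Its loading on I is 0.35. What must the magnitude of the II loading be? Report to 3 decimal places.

Under orthogonal rotation h² = Σλ², so λ_II² = h² − (0.1225) = 0.83 − 0.1225 = 0.7075.
|λ| = √0.7075 = 0.8411.

0.841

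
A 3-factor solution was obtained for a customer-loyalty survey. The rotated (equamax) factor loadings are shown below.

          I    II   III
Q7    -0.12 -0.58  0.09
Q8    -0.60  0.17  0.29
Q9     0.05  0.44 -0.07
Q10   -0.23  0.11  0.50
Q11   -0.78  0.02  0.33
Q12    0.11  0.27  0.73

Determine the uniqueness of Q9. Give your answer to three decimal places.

0.799

h² = 0.05² + 0.44² + (-0.07)² = 0.0025 + 0.1936 + 0.0049 = 0.2010
Uniqueness u² = 1 − h² = 1 − 0.2010 = 0.7990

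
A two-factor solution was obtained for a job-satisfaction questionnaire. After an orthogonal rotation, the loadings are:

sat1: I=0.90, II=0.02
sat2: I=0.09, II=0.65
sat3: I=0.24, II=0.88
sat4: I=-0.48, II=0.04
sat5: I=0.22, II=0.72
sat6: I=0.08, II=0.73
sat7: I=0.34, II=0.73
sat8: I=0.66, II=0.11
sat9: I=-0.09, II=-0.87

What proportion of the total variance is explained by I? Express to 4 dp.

SS loadings for I = 0.90² + 0.09² + 0.24² + (-0.48)² + 0.22² + 0.08² + 0.34² + 0.66² + (-0.09)² = 1.7202
Proportion of variance = 1.7202 / 9 = 0.1911.

0.1911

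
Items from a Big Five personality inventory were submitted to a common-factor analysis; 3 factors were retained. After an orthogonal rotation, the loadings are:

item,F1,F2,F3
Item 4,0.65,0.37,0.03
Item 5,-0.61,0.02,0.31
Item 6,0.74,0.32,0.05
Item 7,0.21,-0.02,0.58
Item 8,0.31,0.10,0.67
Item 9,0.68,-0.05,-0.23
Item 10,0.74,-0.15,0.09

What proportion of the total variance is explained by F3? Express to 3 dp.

0.135

SS loadings for F3 = 0.03² + 0.31² + 0.05² + 0.58² + 0.67² + (-0.23)² + 0.09² = 0.9458
Proportion of variance = 0.9458 / 7 = 0.1351.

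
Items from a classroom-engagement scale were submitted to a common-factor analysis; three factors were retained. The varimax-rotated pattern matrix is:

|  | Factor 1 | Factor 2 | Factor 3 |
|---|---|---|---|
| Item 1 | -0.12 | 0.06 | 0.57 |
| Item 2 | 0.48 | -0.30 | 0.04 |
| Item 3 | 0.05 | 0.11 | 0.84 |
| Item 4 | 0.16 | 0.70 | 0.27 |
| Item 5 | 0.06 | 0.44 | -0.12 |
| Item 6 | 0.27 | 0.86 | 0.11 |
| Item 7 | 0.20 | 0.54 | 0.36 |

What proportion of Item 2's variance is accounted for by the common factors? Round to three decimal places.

h² = 0.48² + (-0.30)² + 0.04² = 0.2304 + 0.0900 + 0.0016 = 0.3220

0.322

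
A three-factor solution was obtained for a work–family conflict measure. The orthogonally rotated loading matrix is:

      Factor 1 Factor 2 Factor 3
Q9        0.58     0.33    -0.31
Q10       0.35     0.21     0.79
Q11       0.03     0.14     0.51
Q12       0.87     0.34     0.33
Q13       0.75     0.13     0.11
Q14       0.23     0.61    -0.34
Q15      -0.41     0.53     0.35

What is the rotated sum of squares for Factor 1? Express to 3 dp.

SS loadings for Factor 1 = 0.58² + 0.35² + 0.03² + 0.87² + 0.75² + 0.23² + (-0.41)² = 0.3364 + 0.1225 + 0.0009 + 0.7569 + 0.5625 + 0.0529 + 0.1681 = 2.0002

2.000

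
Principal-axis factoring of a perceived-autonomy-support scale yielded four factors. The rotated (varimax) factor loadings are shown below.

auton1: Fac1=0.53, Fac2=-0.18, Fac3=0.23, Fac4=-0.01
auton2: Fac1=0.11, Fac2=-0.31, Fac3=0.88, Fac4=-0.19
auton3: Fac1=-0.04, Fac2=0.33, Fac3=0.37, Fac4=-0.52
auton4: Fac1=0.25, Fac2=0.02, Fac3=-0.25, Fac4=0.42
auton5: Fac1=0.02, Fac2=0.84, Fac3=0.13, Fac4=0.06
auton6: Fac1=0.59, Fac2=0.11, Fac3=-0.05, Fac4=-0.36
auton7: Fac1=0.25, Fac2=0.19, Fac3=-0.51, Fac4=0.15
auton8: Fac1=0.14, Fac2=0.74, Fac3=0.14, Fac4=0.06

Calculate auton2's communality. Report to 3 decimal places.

0.919

h² = 0.11² + (-0.31)² + 0.88² + (-0.19)² = 0.0121 + 0.0961 + 0.7744 + 0.0361 = 0.9187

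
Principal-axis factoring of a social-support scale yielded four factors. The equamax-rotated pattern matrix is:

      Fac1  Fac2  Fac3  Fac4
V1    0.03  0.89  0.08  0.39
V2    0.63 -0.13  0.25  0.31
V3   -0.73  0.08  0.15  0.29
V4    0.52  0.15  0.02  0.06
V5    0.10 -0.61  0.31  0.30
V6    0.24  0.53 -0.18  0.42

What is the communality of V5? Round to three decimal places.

0.568

h² = 0.10² + (-0.61)² + 0.31² + 0.30² = 0.0100 + 0.3721 + 0.0961 + 0.0900 = 0.5682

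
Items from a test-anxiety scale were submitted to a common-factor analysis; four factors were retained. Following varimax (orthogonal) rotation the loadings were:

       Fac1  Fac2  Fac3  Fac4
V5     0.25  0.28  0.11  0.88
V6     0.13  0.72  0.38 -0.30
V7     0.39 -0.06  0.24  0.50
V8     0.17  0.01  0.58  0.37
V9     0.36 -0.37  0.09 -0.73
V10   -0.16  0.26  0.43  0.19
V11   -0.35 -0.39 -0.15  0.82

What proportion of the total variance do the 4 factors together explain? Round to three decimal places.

0.679

SS loadings by factor: 0.5381, 0.9571, 0.7660, 2.4927; total = 4.7539.
Total variance with 7 standardized items is 7, so the solution explains 4.7539/7 = 0.6791.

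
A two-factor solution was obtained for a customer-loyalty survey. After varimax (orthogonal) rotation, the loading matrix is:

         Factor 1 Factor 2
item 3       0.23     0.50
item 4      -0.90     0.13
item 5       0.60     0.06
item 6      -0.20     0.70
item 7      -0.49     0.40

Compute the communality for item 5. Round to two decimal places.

h² = 0.60² + 0.06² = 0.3600 + 0.0036 = 0.3636

0.36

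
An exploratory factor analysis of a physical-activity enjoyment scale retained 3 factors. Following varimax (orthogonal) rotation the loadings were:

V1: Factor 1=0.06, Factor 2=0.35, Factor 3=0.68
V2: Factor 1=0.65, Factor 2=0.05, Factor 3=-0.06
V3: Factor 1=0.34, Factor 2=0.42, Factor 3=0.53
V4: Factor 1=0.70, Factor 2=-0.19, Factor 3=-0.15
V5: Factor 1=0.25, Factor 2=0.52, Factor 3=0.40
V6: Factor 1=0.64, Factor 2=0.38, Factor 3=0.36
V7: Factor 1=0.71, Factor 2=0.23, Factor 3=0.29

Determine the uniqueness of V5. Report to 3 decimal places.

h² = 0.25² + 0.52² + 0.40² = 0.0625 + 0.2704 + 0.1600 = 0.4929
Uniqueness u² = 1 − h² = 1 − 0.4929 = 0.5071

0.507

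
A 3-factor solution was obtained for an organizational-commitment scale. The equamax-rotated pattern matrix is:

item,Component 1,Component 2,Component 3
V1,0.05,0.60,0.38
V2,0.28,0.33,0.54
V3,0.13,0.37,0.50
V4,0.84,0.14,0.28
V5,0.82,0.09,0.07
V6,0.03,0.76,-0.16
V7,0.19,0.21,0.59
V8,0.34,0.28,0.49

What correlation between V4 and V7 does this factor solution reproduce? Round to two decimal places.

0.35

r̂ = Σ λ_i·λ_j across factors = (0.84)(0.19) + (0.14)(0.21) + (0.28)(0.59)
  = +0.1596 +0.0294 +0.1652 = 0.3542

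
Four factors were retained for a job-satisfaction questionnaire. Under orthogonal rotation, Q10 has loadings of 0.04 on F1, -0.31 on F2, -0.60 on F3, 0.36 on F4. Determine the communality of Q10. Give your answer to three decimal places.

0.587

h² = 0.04² + (-0.31)² + (-0.60)² + 0.36² = 0.0016 + 0.0961 + 0.3600 + 0.1296 = 0.5873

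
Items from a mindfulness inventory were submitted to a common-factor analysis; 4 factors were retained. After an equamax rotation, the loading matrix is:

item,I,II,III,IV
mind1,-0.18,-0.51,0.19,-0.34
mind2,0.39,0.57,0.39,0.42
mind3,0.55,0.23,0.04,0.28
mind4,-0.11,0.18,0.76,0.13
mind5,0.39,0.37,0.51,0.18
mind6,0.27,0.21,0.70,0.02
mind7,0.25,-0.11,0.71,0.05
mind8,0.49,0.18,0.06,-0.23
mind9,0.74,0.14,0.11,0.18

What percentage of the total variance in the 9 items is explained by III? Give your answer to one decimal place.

22.6%

SS loadings for III = 0.19² + 0.39² + 0.04² + 0.76² + 0.51² + 0.70² + 0.71² + 0.06² + 0.11² = 2.0373
With 9 standardized items, total variance = 9. Proportion = 2.0373/9 = 0.2264 → 22.64%.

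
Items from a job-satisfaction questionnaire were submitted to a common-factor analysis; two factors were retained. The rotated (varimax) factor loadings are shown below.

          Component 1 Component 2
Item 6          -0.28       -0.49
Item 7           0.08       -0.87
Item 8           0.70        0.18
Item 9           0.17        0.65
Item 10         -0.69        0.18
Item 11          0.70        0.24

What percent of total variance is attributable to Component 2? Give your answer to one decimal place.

SS loadings for Component 2 = (-0.49)² + (-0.87)² + 0.18² + 0.65² + 0.18² + 0.24² = 1.5419
With 6 standardized items, total variance = 6. Proportion = 1.5419/6 = 0.2570 → 25.70%.

25.7%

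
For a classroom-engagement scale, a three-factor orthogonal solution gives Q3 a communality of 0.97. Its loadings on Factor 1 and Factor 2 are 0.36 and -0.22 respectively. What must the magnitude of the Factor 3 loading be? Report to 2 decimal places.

0.89

Under orthogonal rotation h² = Σλ², so λ_Factor 3² = h² − (0.1780) = 0.97 − 0.1780 = 0.7920.
|λ| = √0.7920 = 0.8899.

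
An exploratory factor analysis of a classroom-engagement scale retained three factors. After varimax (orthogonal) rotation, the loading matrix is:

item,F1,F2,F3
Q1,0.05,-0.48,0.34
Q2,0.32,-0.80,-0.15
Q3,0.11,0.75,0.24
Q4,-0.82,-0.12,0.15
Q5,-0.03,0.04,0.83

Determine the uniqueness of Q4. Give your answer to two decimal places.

0.29

h² = (-0.82)² + (-0.12)² + 0.15² = 0.6724 + 0.0144 + 0.0225 = 0.7093
Uniqueness u² = 1 − h² = 1 − 0.7093 = 0.2907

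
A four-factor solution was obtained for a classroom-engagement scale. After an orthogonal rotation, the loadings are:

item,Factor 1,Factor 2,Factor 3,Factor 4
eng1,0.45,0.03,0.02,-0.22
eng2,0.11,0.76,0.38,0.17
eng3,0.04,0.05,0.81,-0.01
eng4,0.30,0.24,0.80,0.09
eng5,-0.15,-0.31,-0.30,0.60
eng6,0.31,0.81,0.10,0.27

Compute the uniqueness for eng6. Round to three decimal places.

h² = 0.31² + 0.81² + 0.10² + 0.27² = 0.0961 + 0.6561 + 0.0100 + 0.0729 = 0.8351
Uniqueness u² = 1 − h² = 1 − 0.8351 = 0.1649

0.165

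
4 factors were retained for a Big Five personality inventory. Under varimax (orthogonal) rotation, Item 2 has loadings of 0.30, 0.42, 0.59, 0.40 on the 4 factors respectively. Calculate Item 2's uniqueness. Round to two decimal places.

h² = 0.30² + 0.42² + 0.59² + 0.40² = 0.0900 + 0.1764 + 0.3481 + 0.1600 = 0.7745
Uniqueness u² = 1 − h² = 1 − 0.7745 = 0.2255

0.23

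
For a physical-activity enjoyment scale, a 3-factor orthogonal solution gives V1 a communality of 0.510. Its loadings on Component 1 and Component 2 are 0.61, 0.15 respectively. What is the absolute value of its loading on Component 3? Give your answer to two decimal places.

0.34

Under orthogonal rotation h² = Σλ², so λ_Component 3² = h² − (0.3946) = 0.510 − 0.3946 = 0.1154.
|λ| = √0.1154 = 0.3397.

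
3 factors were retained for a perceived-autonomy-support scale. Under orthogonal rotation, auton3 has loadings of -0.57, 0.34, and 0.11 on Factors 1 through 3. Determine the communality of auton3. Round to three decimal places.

h² = (-0.57)² + 0.34² + 0.11² = 0.3249 + 0.1156 + 0.0121 = 0.4526

0.453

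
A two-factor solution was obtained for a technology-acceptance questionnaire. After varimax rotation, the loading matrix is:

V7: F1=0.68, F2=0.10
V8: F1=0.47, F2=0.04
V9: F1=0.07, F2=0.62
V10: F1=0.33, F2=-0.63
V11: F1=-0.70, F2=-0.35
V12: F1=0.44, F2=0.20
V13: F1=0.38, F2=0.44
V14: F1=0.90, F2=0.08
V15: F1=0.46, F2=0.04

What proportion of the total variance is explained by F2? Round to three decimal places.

SS loadings for F2 = 0.10² + 0.04² + 0.62² + (-0.63)² + (-0.35)² + 0.20² + 0.44² + 0.08² + 0.04² = 1.1570
Proportion of variance = 1.1570 / 9 = 0.1286.

0.129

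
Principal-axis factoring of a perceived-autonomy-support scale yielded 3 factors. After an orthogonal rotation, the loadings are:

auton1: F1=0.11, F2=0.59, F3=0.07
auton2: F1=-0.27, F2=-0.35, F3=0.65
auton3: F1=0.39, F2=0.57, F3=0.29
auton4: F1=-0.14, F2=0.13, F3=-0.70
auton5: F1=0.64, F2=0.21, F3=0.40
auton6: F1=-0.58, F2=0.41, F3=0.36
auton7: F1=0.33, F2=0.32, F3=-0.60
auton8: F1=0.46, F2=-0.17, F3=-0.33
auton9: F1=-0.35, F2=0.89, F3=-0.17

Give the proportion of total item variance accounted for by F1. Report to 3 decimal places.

SS loadings for F1 = 0.11² + (-0.27)² + 0.39² + (-0.14)² + 0.64² + (-0.58)² + 0.33² + 0.46² + (-0.35)² = 1.4457
Proportion of variance = 1.4457 / 9 = 0.1606.

0.161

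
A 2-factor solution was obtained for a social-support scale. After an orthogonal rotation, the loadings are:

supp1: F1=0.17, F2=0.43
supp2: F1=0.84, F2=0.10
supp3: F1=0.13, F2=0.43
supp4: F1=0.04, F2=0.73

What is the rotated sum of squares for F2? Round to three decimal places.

SS loadings for F2 = 0.43² + 0.10² + 0.43² + 0.73² = 0.1849 + 0.0100 + 0.1849 + 0.5329 = 0.9127

0.913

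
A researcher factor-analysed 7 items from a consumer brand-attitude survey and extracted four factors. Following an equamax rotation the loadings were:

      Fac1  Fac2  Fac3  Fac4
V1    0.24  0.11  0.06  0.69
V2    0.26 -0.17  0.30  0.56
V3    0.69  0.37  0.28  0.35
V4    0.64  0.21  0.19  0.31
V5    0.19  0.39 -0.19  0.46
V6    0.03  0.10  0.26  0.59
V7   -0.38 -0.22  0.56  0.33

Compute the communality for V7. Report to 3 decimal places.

0.615

h² = (-0.38)² + (-0.22)² + 0.56² + 0.33² = 0.1444 + 0.0484 + 0.3136 + 0.1089 = 0.6153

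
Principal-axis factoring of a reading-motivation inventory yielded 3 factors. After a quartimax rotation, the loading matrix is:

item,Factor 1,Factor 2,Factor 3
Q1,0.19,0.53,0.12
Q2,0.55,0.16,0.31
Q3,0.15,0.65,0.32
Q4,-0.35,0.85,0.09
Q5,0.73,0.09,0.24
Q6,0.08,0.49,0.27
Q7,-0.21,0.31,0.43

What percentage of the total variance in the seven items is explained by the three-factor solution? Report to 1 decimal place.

48.6%

Communalities: 0.3314, 0.4242, 0.5474, 0.8531, 0.5986, 0.3194, 0.3251; Σh² = 3.3992.
Total variance with 7 standardized items is 7, so the solution explains 3.3992/7 = 0.4856 = 48.56%.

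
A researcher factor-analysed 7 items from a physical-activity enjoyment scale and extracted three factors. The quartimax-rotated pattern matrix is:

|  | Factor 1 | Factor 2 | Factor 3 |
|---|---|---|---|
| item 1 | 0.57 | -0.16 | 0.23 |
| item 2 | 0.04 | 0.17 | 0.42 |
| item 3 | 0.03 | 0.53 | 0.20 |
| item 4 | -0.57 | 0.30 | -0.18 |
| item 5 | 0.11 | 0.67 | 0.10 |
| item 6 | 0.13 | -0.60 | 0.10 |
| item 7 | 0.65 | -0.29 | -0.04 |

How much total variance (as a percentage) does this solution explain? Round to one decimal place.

SS loadings by factor: 1.1038, 1.3184, 0.3233; total = 2.7455.
Total variance with 7 standardized items is 7, so the solution explains 2.7455/7 = 0.3922 = 39.22%.

39.2%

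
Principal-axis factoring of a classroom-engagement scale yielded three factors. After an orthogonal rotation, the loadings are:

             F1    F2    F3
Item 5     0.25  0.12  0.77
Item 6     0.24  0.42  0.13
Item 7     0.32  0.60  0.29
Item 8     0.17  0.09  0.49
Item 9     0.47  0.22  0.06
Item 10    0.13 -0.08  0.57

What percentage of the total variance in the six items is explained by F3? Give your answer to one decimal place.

SS loadings for F3 = 0.77² + 0.13² + 0.29² + 0.49² + 0.06² + 0.57² = 1.2625
With 6 standardized items, total variance = 6. Proportion = 1.2625/6 = 0.2104 → 21.04%.

21.0%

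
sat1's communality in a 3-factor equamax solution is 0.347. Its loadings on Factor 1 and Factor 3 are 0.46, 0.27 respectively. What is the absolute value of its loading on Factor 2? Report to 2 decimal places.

0.25

Under orthogonal rotation h² = Σλ², so λ_Factor 2² = h² − (0.2845) = 0.347 − 0.2845 = 0.0625.
|λ| = √0.0625 = 0.2500.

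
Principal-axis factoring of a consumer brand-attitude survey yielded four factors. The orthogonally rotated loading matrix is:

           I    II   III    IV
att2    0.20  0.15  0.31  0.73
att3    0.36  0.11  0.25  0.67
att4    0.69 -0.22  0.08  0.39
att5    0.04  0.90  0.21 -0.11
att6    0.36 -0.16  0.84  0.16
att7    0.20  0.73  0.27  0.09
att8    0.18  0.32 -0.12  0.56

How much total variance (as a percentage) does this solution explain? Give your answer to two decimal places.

SS loadings by factor: 0.8493, 1.5539, 1.0020, 1.4933; total = 4.8985.
Total variance with 7 standardized items is 7, so the solution explains 4.8985/7 = 0.6998 = 69.98%.

69.98%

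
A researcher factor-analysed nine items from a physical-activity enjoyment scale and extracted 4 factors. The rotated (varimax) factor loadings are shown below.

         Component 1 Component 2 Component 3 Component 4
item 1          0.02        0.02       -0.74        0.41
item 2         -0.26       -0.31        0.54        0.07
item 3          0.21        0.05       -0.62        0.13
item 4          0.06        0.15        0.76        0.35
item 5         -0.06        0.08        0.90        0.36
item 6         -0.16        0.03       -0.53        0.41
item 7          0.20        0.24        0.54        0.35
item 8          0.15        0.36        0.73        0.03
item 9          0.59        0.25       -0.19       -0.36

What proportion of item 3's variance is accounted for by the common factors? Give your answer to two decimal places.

0.45

h² = 0.21² + 0.05² + (-0.62)² + 0.13² = 0.0441 + 0.0025 + 0.3844 + 0.0169 = 0.4479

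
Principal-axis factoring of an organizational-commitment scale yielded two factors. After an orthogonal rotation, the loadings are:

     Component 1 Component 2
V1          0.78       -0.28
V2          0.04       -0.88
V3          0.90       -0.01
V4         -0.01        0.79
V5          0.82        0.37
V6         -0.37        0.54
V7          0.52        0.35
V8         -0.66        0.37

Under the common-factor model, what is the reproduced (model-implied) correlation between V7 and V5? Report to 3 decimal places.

0.556

r̂ = Σ λ_i·λ_j across factors = (0.52)(0.82) + (0.35)(0.37)
  = +0.4264 +0.1295 = 0.5559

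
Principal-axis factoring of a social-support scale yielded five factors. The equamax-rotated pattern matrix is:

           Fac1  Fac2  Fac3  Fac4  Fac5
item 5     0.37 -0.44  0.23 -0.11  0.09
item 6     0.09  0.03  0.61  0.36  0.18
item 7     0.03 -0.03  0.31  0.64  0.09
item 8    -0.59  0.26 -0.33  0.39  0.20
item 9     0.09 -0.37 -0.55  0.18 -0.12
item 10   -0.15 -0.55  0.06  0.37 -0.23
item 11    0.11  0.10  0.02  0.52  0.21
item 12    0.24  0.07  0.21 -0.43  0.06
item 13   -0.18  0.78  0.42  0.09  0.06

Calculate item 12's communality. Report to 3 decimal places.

0.295

h² = 0.24² + 0.07² + 0.21² + (-0.43)² + 0.06² = 0.0576 + 0.0049 + 0.0441 + 0.1849 + 0.0036 = 0.2951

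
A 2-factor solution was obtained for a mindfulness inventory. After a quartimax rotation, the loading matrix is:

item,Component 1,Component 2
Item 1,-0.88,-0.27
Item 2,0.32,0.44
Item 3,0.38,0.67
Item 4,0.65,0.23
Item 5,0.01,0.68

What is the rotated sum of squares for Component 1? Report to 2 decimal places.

SS loadings for Component 1 = (-0.88)² + 0.32² + 0.38² + 0.65² + 0.01² = 0.7744 + 0.1024 + 0.1444 + 0.4225 + 0.0001 = 1.4438

1.44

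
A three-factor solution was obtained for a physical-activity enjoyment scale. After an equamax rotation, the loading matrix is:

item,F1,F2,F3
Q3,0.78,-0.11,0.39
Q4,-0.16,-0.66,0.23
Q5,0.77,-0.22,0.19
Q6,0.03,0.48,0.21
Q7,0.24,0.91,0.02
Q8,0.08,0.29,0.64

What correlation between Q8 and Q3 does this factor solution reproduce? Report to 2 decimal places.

r̂ = Σ λ_i·λ_j across factors = (0.08)(0.78) + (0.29)(-0.11) + (0.64)(0.39)
  = +0.0624 -0.0319 +0.2496 = 0.2801

0.28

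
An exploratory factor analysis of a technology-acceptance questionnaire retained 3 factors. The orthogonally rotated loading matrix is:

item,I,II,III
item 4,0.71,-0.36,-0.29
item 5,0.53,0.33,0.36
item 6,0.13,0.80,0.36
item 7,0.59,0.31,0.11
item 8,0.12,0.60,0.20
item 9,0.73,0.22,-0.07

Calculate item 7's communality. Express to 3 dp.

0.456

h² = 0.59² + 0.31² + 0.11² = 0.3481 + 0.0961 + 0.0121 = 0.4563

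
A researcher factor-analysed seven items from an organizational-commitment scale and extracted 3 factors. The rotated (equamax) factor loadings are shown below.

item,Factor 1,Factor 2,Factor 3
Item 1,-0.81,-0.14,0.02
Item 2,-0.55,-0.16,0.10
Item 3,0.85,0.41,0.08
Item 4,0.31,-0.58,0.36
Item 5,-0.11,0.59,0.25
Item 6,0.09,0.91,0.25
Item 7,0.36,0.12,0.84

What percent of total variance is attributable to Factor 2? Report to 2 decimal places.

SS loadings for Factor 2 = (-0.14)² + (-0.16)² + 0.41² + (-0.58)² + 0.59² + 0.91² + 0.12² = 1.7403
With 7 standardized items, total variance = 7. Proportion = 1.7403/7 = 0.2486 → 24.86%.

24.86%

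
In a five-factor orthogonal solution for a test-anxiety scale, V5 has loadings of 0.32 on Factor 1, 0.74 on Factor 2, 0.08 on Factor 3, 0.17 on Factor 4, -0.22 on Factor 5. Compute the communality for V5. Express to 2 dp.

h² = 0.32² + 0.74² + 0.08² + 0.17² + (-0.22)² = 0.1024 + 0.5476 + 0.0064 + 0.0289 + 0.0484 = 0.7337

0.73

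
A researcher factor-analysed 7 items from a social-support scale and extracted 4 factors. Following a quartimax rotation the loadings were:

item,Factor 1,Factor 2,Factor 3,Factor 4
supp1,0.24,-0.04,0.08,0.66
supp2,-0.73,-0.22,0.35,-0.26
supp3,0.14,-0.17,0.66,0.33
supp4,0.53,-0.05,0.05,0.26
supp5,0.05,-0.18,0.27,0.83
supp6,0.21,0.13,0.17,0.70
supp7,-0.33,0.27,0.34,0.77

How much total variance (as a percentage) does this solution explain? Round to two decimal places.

64.09%

SS loadings by factor: 1.0465, 0.2036, 0.7844, 2.4515; total = 4.4860.
Total variance with 7 standardized items is 7, so the solution explains 4.4860/7 = 0.6409 = 64.09%.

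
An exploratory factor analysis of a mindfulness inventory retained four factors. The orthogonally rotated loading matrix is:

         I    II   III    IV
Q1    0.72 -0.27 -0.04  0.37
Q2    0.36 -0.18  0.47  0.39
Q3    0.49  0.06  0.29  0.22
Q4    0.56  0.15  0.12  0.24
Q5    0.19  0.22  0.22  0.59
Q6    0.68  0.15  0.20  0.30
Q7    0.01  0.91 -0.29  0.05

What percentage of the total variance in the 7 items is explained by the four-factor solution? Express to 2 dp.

58.00%

SS loadings by factor: 1.7003, 1.0304, 0.4935, 0.8356; total = 4.0598.
Total variance with 7 standardized items is 7, so the solution explains 4.0598/7 = 0.5800 = 58.00%.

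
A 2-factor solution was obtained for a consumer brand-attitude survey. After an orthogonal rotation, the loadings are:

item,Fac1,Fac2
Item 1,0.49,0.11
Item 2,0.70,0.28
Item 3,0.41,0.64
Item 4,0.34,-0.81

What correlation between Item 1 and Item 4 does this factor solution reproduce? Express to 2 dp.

0.08

r̂ = Σ λ_i·λ_j across factors = (0.49)(0.34) + (0.11)(-0.81)
  = +0.1666 -0.0891 = 0.0775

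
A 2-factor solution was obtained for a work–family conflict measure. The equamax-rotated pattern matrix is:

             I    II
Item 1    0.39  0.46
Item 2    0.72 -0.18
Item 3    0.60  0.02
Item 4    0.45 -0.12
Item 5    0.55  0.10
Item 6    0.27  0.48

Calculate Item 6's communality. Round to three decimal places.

0.303

h² = 0.27² + 0.48² = 0.0729 + 0.2304 = 0.3033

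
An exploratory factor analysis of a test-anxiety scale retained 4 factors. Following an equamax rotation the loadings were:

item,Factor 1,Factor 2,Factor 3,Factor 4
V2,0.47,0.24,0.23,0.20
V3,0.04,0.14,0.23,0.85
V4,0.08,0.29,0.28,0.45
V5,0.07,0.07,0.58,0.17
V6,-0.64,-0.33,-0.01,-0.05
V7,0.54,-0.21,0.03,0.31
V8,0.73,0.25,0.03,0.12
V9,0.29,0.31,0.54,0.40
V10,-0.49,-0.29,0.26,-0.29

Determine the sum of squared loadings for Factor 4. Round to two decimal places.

1.35

SS loadings for Factor 4 = 0.20² + 0.85² + 0.45² + 0.17² + (-0.05)² + 0.31² + 0.12² + 0.40² + (-0.29)² = 0.0400 + 0.7225 + 0.2025 + 0.0289 + 0.0025 + 0.0961 + 0.0144 + 0.1600 + 0.0841 = 1.3510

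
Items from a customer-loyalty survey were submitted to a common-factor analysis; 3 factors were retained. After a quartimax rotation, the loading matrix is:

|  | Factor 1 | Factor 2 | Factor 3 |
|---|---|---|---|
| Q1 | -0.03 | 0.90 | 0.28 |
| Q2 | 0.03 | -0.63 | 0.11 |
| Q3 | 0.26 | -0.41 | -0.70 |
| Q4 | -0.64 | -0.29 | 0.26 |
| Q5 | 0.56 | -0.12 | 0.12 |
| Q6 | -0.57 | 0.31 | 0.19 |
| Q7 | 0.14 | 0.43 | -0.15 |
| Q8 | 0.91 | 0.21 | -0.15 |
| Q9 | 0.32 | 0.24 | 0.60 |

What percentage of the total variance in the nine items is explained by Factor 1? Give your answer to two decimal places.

22.97%

SS loadings for Factor 1 = (-0.03)² + 0.03² + 0.26² + (-0.64)² + 0.56² + (-0.57)² + 0.14² + 0.91² + 0.32² = 2.0676
With 9 standardized items, total variance = 9. Proportion = 2.0676/9 = 0.2297 → 22.97%.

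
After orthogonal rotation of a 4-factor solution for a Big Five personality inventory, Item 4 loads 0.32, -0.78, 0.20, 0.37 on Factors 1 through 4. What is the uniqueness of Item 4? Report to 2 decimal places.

h² = 0.32² + (-0.78)² + 0.20² + 0.37² = 0.1024 + 0.6084 + 0.0400 + 0.1369 = 0.8877
Uniqueness u² = 1 − h² = 1 − 0.8877 = 0.1123

0.11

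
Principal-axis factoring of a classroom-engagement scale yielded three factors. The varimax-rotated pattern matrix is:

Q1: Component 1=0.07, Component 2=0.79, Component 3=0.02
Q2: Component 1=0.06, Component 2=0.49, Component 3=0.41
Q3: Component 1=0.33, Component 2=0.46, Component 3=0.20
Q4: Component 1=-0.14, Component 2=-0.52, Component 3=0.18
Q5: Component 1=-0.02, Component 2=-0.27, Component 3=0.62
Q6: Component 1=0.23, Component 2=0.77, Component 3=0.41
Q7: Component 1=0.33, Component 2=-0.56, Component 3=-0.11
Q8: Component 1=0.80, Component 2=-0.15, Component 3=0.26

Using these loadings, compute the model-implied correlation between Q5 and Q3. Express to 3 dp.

-0.007

r̂ = Σ λ_i·λ_j across factors = (-0.02)(0.33) + (-0.27)(0.46) + (0.62)(0.20)
  = -0.0066 -0.1242 +0.1240 = -0.0068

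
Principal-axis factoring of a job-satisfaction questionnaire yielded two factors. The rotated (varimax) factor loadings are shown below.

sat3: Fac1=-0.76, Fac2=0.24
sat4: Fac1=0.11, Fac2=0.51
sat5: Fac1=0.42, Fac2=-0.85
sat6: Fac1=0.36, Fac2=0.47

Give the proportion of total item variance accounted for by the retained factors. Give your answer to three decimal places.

SS loadings by factor: 0.8957, 1.2611; total = 2.1568.
Total variance with 4 standardized items is 4, so the solution explains 2.1568/4 = 0.5392.

0.539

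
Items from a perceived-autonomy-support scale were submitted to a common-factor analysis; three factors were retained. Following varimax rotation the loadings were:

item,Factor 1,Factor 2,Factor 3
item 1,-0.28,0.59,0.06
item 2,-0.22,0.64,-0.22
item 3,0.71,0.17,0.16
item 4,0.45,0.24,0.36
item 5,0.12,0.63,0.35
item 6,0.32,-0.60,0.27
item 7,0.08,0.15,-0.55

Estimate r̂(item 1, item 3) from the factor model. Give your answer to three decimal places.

-0.089

r̂ = Σ λ_i·λ_j across factors = (-0.28)(0.71) + (0.59)(0.17) + (0.06)(0.16)
  = -0.1988 +0.1003 +0.0096 = -0.0889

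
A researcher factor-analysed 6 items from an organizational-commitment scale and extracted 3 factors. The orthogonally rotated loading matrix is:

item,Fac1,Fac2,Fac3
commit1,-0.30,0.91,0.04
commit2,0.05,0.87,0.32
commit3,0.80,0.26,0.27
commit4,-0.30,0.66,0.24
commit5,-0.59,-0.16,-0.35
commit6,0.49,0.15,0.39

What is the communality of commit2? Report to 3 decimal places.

0.862

h² = 0.05² + 0.87² + 0.32² = 0.0025 + 0.7569 + 0.1024 = 0.8618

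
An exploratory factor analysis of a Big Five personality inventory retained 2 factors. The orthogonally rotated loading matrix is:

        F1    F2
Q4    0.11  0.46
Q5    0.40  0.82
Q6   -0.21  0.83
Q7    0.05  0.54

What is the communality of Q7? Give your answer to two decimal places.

0.29

h² = 0.05² + 0.54² = 0.0025 + 0.2916 = 0.2941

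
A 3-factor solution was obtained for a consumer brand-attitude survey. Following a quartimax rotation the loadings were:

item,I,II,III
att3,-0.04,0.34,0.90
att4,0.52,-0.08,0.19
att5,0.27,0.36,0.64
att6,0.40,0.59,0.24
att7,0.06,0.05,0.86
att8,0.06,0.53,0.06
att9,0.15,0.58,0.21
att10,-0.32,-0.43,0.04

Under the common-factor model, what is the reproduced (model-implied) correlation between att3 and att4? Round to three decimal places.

0.123

r̂ = Σ λ_i·λ_j across factors = (-0.04)(0.52) + (0.34)(-0.08) + (0.90)(0.19)
  = -0.0208 -0.0272 +0.1710 = 0.1230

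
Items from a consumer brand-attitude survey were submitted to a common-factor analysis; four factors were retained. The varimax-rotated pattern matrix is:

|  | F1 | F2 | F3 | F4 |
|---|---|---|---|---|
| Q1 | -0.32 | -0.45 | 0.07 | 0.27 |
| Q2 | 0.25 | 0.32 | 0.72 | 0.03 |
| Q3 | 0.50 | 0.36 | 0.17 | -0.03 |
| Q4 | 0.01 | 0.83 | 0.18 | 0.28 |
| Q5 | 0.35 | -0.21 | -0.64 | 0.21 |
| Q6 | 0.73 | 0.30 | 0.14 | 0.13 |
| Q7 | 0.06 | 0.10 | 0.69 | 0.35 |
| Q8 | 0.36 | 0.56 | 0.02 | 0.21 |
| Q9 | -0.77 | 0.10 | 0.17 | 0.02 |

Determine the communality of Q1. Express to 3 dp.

0.383

h² = (-0.32)² + (-0.45)² + 0.07² + 0.27² = 0.1024 + 0.2025 + 0.0049 + 0.0729 = 0.3827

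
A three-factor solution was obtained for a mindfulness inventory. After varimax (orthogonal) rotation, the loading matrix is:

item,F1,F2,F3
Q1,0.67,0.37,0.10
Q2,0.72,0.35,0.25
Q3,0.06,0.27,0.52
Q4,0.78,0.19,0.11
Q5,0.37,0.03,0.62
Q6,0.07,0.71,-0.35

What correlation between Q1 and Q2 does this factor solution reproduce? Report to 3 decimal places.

r̂ = Σ λ_i·λ_j across factors = (0.67)(0.72) + (0.37)(0.35) + (0.10)(0.25)
  = +0.4824 +0.1295 +0.0250 = 0.6369

0.637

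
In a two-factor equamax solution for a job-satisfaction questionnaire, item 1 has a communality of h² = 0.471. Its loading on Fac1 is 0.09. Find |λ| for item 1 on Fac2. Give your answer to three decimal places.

0.680

Under orthogonal rotation h² = Σλ², so λ_Fac2² = h² − (0.0081) = 0.471 − 0.0081 = 0.4629.
|λ| = √0.4629 = 0.6804.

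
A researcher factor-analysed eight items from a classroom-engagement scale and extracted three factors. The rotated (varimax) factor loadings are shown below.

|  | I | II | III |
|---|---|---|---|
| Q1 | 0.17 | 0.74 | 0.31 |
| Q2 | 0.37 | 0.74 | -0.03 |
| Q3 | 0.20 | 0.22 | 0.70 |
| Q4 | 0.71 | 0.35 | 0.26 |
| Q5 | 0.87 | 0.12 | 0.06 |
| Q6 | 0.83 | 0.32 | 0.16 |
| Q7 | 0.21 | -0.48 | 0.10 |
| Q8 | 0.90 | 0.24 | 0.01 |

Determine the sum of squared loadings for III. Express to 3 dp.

0.694

SS loadings for III = 0.31² + (-0.03)² + 0.70² + 0.26² + 0.06² + 0.16² + 0.10² + 0.01² = 0.0961 + 0.0009 + 0.4900 + 0.0676 + 0.0036 + 0.0256 + 0.0100 + 0.0001 = 0.6939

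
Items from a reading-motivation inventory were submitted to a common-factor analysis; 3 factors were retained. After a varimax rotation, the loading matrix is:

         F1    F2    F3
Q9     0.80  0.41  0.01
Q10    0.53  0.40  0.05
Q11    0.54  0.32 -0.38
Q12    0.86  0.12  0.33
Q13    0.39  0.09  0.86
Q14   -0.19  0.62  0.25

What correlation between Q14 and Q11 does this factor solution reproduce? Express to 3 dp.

r̂ = Σ λ_i·λ_j across factors = (-0.19)(0.54) + (0.62)(0.32) + (0.25)(-0.38)
  = -0.1026 +0.1984 -0.0950 = 0.0008

0.001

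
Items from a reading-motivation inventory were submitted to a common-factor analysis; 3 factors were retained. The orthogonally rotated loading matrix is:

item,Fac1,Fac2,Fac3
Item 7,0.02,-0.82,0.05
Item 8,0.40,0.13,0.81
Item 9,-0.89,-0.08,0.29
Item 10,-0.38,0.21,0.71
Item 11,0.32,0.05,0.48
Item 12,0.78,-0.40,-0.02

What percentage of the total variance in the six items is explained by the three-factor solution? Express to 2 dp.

Communalities: 0.6753, 0.8330, 0.8826, 0.6926, 0.3353, 0.7688; Σh² = 4.1876.
Total variance with 6 standardized items is 6, so the solution explains 4.1876/6 = 0.6979 = 69.79%.

69.79%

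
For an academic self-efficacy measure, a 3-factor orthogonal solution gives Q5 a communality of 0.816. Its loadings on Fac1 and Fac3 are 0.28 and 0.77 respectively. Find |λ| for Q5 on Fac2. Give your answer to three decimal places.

0.380

Under orthogonal rotation h² = Σλ², so λ_Fac2² = h² − (0.6713) = 0.816 − 0.6713 = 0.1447.
|λ| = √0.1447 = 0.3804.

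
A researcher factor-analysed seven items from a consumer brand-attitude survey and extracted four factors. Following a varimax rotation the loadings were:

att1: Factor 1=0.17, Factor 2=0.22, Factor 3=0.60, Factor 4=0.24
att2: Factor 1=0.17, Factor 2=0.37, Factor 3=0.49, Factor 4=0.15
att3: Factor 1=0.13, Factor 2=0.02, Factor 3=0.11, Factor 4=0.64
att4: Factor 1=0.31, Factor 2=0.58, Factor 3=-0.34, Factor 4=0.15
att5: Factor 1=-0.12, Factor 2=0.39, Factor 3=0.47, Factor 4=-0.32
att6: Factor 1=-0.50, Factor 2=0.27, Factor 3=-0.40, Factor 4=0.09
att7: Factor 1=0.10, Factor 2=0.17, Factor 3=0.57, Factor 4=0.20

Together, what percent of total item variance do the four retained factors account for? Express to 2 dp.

SS loadings by factor: 0.4452, 0.7760, 1.4336, 0.6627; total = 3.3175.
Total variance with 7 standardized items is 7, so the solution explains 3.3175/7 = 0.4739 = 47.39%.

47.39%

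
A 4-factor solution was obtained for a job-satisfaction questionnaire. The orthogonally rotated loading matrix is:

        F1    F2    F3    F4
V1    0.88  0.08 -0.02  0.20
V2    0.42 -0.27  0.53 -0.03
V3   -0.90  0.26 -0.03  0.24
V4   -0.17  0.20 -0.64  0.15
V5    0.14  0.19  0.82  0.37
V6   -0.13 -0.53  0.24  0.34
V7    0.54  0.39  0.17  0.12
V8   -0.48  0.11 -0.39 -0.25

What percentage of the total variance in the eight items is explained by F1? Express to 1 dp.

SS loadings for F1 = 0.88² + 0.42² + (-0.90)² + (-0.17)² + 0.14² + (-0.13)² + 0.54² + (-0.48)² = 2.3482
With 8 standardized items, total variance = 8. Proportion = 2.3482/8 = 0.2935 → 29.35%.

29.4%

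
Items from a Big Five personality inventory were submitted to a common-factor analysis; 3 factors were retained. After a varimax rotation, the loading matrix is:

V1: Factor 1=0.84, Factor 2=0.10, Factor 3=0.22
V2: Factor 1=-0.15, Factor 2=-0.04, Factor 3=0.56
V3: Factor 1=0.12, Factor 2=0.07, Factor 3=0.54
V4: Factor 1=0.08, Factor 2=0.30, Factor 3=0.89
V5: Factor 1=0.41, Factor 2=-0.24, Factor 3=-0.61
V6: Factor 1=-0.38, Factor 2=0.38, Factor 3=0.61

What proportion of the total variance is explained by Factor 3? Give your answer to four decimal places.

SS loadings for Factor 3 = 0.22² + 0.56² + 0.54² + 0.89² + (-0.61)² + 0.61² = 2.1899
Proportion of variance = 2.1899 / 6 = 0.3650.

0.3650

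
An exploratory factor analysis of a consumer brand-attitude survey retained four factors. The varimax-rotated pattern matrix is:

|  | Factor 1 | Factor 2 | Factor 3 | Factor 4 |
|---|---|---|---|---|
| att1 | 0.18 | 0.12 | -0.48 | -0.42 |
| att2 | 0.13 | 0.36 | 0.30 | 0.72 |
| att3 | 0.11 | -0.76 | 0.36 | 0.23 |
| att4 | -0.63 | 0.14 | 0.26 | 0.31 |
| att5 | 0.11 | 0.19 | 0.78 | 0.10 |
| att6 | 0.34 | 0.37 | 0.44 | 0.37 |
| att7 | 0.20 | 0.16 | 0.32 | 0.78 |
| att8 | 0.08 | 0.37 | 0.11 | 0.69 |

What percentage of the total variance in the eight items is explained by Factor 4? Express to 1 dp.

SS loadings for Factor 4 = (-0.42)² + 0.72² + 0.23² + 0.31² + 0.10² + 0.37² + 0.78² + 0.69² = 2.0752
With 8 standardized items, total variance = 8. Proportion = 2.0752/8 = 0.2594 → 25.94%.

25.9%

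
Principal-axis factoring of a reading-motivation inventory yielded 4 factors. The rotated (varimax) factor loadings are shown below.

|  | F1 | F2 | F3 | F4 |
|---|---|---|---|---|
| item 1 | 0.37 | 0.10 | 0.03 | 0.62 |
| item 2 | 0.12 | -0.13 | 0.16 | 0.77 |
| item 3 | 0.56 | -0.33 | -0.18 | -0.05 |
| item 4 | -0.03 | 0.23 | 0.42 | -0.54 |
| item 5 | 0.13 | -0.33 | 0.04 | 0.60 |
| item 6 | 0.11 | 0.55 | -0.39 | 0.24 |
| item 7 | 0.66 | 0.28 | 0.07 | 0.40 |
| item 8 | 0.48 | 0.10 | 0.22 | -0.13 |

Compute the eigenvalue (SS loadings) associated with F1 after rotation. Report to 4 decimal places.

SS loadings for F1 = 0.37² + 0.12² + 0.56² + (-0.03)² + 0.13² + 0.11² + 0.66² + 0.48² = 0.1369 + 0.0144 + 0.3136 + 0.0009 + 0.0169 + 0.0121 + 0.4356 + 0.2304 = 1.1608

1.1608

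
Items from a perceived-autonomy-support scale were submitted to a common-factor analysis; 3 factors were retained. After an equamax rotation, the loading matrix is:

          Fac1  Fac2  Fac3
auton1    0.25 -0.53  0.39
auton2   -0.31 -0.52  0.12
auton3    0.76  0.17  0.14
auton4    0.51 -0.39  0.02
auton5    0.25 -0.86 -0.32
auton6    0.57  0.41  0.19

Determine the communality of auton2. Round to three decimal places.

h² = (-0.31)² + (-0.52)² + 0.12² = 0.0961 + 0.2704 + 0.0144 = 0.3809

0.381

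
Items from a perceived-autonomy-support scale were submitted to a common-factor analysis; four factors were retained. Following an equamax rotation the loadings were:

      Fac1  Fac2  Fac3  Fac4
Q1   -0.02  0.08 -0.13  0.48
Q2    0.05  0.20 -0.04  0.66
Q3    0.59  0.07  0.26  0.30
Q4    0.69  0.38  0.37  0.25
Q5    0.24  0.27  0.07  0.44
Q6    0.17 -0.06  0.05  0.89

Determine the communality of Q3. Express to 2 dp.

0.51

h² = 0.59² + 0.07² + 0.26² + 0.30² = 0.3481 + 0.0049 + 0.0676 + 0.0900 = 0.5106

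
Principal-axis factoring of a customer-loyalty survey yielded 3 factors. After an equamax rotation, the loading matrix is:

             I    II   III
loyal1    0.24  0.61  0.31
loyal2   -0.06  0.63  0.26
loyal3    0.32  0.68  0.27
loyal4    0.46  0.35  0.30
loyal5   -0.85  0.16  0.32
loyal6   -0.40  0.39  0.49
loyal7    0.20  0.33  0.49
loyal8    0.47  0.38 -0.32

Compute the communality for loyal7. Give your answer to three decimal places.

0.389

h² = 0.20² + 0.33² + 0.49² = 0.0400 + 0.1089 + 0.2401 = 0.3890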